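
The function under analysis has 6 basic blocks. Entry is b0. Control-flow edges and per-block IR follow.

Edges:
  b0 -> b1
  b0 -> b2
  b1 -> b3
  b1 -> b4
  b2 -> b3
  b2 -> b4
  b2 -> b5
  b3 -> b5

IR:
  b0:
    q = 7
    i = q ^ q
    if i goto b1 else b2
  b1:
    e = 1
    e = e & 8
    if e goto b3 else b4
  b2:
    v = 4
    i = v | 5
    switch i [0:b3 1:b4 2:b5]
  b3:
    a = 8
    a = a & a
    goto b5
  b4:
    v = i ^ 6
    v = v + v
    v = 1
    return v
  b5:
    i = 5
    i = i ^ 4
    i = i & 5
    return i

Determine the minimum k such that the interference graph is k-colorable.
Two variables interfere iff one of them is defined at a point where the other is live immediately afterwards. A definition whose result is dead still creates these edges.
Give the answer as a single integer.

Block summaries:
  b0: {i,q} / ∅
  b1: {e} / ∅
  b2: {i,v} / ∅
  b3: {a} / ∅
  b4: {v} / {i}
  b5: {i} / ∅

Backward fixpoint:
  live b0: ∅→{i}
  live b1: {i}→{i}
  live b2: ∅→{i}
  live b3: ∅→∅
  live b4: {i}→∅
  live b5: ∅→∅

Interference:
  a↔∅
  e↔{i}
  i↔{e}
  q↔∅
  v↔∅

Registers:
  {e,i} pairwise interfere (2-clique) ⇒ χ ≥ 2
  2-colouring: c0={a,e,q,v}  c1={i}
  χ = 2

Answer: 2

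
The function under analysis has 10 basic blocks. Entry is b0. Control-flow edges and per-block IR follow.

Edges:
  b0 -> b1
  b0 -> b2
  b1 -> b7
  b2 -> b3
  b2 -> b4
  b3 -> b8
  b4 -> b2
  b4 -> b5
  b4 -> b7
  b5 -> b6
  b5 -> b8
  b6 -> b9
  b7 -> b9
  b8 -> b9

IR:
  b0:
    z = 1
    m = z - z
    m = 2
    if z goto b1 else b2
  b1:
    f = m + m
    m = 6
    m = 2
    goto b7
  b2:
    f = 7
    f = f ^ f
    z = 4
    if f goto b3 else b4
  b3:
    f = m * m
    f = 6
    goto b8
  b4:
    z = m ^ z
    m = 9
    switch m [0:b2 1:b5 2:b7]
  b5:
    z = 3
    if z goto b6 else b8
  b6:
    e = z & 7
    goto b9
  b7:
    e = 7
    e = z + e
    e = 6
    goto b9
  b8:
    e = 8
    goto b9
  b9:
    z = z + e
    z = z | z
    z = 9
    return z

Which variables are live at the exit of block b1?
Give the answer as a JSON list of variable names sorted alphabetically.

Block summaries:
  b0: def={m,z} ue=∅
  b1: def={f,m} ue={m}
  b2: def={f,z} ue=∅
  b3: def={f} ue={m}
  b4: def={m,z} ue={m,z}
  b5: def={z} ue=∅
  b6: def={e} ue={z}
  b7: def={e} ue={z}
  b8: def={e} ue=∅
  b9: def={z} ue={e,z}

Liveness:
  b0: in=∅ out={m,z}
  b1: in={m,z} out={z}
  b2: in={m} out={m,z}
  b3: in={m,z} out={z}
  b4: in={m,z} out={m,z}
  b5: in=∅ out={z}
  b6: in={z} out={e,z}
  b7: in={z} out={e,z}
  b8: in={z} out={e,z}
  b9: in={e,z} out=∅

live-out(b1) = ["z"]

Answer: ["z"]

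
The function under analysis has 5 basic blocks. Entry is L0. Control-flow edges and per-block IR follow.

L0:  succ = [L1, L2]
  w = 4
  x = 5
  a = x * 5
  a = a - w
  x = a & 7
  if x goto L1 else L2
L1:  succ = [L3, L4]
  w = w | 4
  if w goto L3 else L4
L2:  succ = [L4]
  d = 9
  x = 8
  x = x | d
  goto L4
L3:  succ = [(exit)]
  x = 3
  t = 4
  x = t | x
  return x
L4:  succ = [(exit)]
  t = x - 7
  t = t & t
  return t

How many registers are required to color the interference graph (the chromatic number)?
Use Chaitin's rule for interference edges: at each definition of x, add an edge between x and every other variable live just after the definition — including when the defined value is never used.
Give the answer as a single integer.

Answer: 2

Working:
Per-block:
  L0: def={a,w,x} ue=∅
  L1: def={w} ue={w}
  L2: def={d,x} ue=∅
  L3: def={t,x} ue=∅
  L4: def={t} ue={x}

Live sets:
  L0 li=∅ lo={w,x}
  L1 li={w,x} lo={x}
  L2 li=∅ lo={x}
  L3 li=∅ lo=∅
  L4 li={x} lo=∅

Interference:
  a: {w}
  d: {x}
  t: {x}
  w: {a,x}
  x: {d,t,w}

Colouring:
  clique {a,w} ⇒ need ≥ 2
  2-colouring: R0={a,x}  R1={d,t,w}
  χ = 2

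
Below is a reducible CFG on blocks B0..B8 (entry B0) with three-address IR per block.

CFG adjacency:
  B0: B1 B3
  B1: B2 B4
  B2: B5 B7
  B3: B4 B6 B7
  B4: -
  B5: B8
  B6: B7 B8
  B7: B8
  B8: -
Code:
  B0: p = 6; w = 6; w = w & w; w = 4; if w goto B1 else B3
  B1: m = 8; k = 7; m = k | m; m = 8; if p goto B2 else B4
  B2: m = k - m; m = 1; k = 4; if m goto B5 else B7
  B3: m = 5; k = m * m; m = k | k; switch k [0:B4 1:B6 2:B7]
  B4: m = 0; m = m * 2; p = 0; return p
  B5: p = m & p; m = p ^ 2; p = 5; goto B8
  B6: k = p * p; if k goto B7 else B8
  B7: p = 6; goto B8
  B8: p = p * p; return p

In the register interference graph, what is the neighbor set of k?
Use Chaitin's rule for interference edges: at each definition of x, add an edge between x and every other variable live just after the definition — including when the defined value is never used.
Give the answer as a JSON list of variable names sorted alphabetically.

def/use:
  B0 def {p,w} use ∅
  B1 def {k,m} use {p}
  B2 def {k,m} use {k,m}
  B3 def {k,m} use ∅
  B4 def {m,p} use ∅
  B5 def {m,p} use {m,p}
  B6 def {k} use {p}
  B7 def {p} use ∅
  B8 def {p} use {p}

Live sets:
  B0 li=∅ lo={p}
  B1 li={p} lo={k,m,p}
  B2 li={k,m,p} lo={m,p}
  B3 li={p} lo={p}
  B4 li=∅ lo=∅
  B5 li={m,p} lo={p}
  B6 li={p} lo={p}
  B7 li=∅ lo={p}
  B8 li={p} lo=∅

Conflict graph:
  k: {m,p}
  m: {k,p}
  p: {k,m,w}
  w: {p}

N(k) = ["m", "p"]

Answer: ["m", "p"]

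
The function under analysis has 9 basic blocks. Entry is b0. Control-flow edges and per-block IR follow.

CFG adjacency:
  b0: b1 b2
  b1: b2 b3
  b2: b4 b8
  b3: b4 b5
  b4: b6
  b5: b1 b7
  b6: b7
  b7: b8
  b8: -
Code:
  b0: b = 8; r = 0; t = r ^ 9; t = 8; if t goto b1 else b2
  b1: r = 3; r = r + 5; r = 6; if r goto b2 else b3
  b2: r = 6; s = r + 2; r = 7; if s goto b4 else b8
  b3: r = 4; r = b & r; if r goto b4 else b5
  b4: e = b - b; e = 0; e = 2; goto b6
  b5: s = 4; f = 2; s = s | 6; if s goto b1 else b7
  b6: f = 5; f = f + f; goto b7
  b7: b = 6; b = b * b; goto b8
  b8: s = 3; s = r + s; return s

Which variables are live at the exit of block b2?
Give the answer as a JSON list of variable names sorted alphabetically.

def/use:
  b0: {b,r,t} / ∅
  b1: {r} / ∅
  b2: {r,s} / ∅
  b3: {r} / {b}
  b4: {e} / {b}
  b5: {f,s} / ∅
  b6: {f} / ∅
  b7: {b} / ∅
  b8: {s} / {r}

Backward fixpoint:
  b0: in=∅ out={b}
  b1: in={b} out={b}
  b2: in={b} out={b,r}
  b3: in={b} out={b,r}
  b4: in={b,r} out={r}
  b5: in={b,r} out={b,r}
  b6: in={r} out={r}
  b7: in={r} out={r}
  b8: in={r} out=∅

live-out(b2) = ["b", "r"]

Answer: ["b", "r"]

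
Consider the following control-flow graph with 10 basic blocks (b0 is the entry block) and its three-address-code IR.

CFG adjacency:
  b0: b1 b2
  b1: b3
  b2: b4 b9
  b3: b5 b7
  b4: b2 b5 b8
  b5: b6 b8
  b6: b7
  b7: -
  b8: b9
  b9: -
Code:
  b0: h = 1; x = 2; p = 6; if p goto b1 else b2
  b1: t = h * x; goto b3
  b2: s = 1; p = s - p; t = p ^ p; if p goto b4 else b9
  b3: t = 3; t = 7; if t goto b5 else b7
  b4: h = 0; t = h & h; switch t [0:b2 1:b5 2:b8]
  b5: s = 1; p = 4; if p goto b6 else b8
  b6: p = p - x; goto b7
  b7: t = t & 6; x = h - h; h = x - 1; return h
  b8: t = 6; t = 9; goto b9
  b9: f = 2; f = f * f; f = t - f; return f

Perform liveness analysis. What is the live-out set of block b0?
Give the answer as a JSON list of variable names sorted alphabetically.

Block summaries:
  b0 def {h,p,x} use ∅
  b1 def {t} use {h,x}
  b2 def {p,s,t} use {p}
  b3 def {t} use ∅
  b4 def {h,t} use ∅
  b5 def {p,s} use ∅
  b6 def {p} use {p,x}
  b7 def {h,t,x} use {h,t}
  b8 def {t} use ∅
  b9 def {f} use {t}

Live sets:
  b0 li=∅ lo={h,p,x}
  b1 li={h,x} lo={h,x}
  b2 li={p,x} lo={p,t,x}
  b3 li={h,x} lo={h,t,x}
  b4 li={p,x} lo={h,p,t,x}
  b5 li={h,t,x} lo={h,p,t,x}
  b6 li={h,p,t,x} lo={h,t}
  b7 li={h,t} lo=∅
  b8 li=∅ lo={t}
  b9 li={t} lo=∅

live-out(b0) = ["h", "p", "x"]

Answer: ["h", "p", "x"]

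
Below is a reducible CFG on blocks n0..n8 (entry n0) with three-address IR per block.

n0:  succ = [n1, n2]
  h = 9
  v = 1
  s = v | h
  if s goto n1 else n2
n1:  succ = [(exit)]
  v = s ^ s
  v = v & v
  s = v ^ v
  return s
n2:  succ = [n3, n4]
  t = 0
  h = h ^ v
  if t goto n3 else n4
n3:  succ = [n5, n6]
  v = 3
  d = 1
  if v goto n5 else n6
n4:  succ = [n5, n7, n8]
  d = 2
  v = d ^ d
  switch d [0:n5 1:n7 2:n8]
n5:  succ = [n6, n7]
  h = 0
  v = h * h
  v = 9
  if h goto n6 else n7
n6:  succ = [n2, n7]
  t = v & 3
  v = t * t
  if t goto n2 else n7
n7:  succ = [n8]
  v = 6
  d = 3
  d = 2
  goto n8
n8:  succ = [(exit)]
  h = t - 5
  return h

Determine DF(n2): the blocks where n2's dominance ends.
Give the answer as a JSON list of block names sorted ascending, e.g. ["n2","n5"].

idom tree: n1←n0 n2←n0 n3←n2 n4←n2 n5←n2 n6←n2 n7←n2 n8←n2
Join-block Dom:
  n2: preds {n0,n6}: {n0} ∩ {n0,n2,n6} = {n0}; idom=n0
  n5: preds {n3,n4}: {n0,n2,n3} ∩ {n0,n2,n4} = {n0,n2}; idom=n2
  n6: preds {n3,n5}: {n0,n2,n3} ∩ {n0,n2,n5} = {n0,n2}; idom=n2
  n7: preds {n4,n5,n6}: {n0,n2,n4} ∩ {n0,n2,n5} ∩ {n0,n2,n6} = {n0,n2}; idom=n2
  n8: preds {n4,n7}: {n0,n2,n4} ∩ {n0,n2,n7} = {n0,n2}; idom=n2

DF walk-up:
  join n2 pred n0: · stop@n0
  join n2 pred n6: n6→n2 stop@n0
  join n5 pred n3: n3 stop@n2
  join n5 pred n4: n4 stop@n2
  join n6 pred n3: n3 stop@n2
  join n6 pred n5: n5 stop@n2
  join n7 pred n4: n4 stop@n2
  join n7 pred n5: n5 stop@n2
  join n7 pred n6: n6 stop@n2
  join n8 pred n4: n4 stop@n2
  join n8 pred n7: n7 stop@n2
  n0 → ∅
  n1 → ∅
  n2 → {n2}
  n3 → {n5,n6}
  n4 → {n5,n7,n8}
  n5 → {n6,n7}
  n6 → {n2,n7}
  n7 → {n8}
  n8 → ∅

DF(n2) = ["n2"]

Answer: ["n2"]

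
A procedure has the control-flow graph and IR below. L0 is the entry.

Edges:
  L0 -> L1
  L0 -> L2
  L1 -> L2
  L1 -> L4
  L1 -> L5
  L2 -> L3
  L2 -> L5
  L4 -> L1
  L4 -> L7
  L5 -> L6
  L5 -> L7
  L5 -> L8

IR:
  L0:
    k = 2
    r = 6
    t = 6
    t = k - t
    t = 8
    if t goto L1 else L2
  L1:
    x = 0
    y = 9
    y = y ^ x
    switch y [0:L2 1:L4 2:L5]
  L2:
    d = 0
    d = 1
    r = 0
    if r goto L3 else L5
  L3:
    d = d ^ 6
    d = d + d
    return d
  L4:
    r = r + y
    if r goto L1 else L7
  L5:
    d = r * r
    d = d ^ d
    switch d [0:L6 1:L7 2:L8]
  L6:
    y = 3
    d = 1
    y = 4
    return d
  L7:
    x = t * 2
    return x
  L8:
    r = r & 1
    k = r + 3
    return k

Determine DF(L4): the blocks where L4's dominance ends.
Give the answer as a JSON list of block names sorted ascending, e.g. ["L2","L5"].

idom tree: L1←L0 L2←L0 L3←L2 L4←L1 L5←L0 L6←L5 L7←L0 L8←L5
Dom∩ at merges:
  L1: preds {L0,L4}: {L0} ∩ {L0,L1,L4} = {L0}; idom=L0
  L2: preds {L0,L1}: {L0} ∩ {L0,L1} = {L0}; idom=L0
  L5: preds {L1,L2}: {L0,L1} ∩ {L0,L2} = {L0}; idom=L0
  L7: preds {L4,L5}: {L0,L1,L4} ∩ {L0,L5} = {L0}; idom=L0

DF walk-up:
  join L1 pred L0: · stop@L0
  join L1 pred L4: L4→L1 stop@L0
  join L2 pred L0: · stop@L0
  join L2 pred L1: L1 stop@L0
  join L5 pred L1: L1 stop@L0
  join L5 pred L2: L2 stop@L0
  join L7 pred L4: L4→L1 stop@L0
  join L7 pred L5: L5 stop@L0
  DF(L0)=∅
  DF(L1)={L1,L2,L5,L7}
  DF(L2)={L5}
  DF(L3)=∅
  DF(L4)={L1,L7}
  DF(L5)={L7}
  DF(L6)=∅
  DF(L7)=∅
  DF(L8)=∅

DF(L4) = ["L1", "L7"]

Answer: ["L1", "L7"]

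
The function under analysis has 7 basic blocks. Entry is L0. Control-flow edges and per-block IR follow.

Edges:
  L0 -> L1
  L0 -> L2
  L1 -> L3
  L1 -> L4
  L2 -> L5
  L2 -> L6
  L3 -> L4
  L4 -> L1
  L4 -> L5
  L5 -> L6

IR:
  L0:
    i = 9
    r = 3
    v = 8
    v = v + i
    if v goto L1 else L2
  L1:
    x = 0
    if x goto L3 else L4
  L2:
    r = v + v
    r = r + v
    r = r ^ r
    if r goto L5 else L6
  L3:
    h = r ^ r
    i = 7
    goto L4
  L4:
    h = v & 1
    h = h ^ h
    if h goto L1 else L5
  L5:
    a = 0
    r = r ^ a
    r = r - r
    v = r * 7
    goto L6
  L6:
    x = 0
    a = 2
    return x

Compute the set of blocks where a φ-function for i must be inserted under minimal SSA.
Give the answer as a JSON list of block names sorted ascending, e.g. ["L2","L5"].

idom tree: L1←L0 L2←L0 L3←L1 L4←L1 L5←L0 L6←L0
Dom∩ at merges:
  L1: preds {L0,L4}: {L0} ∩ {L0,L1,L4} = {L0}; idom=L0
  L4: preds {L1,L3}: {L0,L1} ∩ {L0,L1,L3} = {L0,L1}; idom=L1
  L5: preds {L2,L4}: {L0,L2} ∩ {L0,L1,L4} = {L0}; idom=L0
  L6: preds {L2,L5}: {L0,L2} ∩ {L0,L5} = {L0}; idom=L0

Frontier:
  join L1 pred L0: · stop@L0
  join L1 pred L4: L4→L1 stop@L0
  join L4 pred L1: · stop@L1
  join L4 pred L3: L3 stop@L1
  join L5 pred L2: L2 stop@L0
  join L5 pred L4: L4→L1 stop@L0
  join L6 pred L2: L2 stop@L0
  join L6 pred L5: L5 stop@L0
  L0 → ∅
  L1 → {L1,L5}
  L2 → {L5,L6}
  L3 → {L4}
  L4 → {L1,L5}
  L5 → {L6}
  L6 → ∅

φ for i: defs {L0,L3}
  DF⁺ = {L1,L4,L5,L6}

Answer: ["L1", "L4", "L5", "L6"]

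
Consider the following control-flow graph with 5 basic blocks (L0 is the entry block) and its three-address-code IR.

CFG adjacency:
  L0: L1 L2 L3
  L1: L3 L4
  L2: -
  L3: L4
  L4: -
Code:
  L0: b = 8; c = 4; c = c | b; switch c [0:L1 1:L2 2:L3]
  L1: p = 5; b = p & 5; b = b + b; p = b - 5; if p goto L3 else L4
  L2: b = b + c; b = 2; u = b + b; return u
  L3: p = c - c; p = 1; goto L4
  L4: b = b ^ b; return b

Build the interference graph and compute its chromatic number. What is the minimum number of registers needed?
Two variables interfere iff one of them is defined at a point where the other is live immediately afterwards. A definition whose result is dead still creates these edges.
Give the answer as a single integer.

def/use:
  L0: def={b,c} ue=∅
  L1: def={b,p} ue=∅
  L2: def={b,u} ue={b,c}
  L3: def={p} ue={c}
  L4: def={b} ue={b}

Backward fixpoint:
  L0: in=∅ out={b,c}
  L1: in={c} out={b,c}
  L2: in={b,c} out=∅
  L3: in={b,c} out={b}
  L4: in={b} out=∅

Conflict graph:
  b — {c,p}
  c — {b,p}
  p — {b,c}
  u — ∅

Colouring:
  lower bound: {b,c,p} mutually conflict ⇒ χ ≥ 3
  3-colouring: c0={b,u}  c1={c}  c2={p}
  χ = 3

Answer: 3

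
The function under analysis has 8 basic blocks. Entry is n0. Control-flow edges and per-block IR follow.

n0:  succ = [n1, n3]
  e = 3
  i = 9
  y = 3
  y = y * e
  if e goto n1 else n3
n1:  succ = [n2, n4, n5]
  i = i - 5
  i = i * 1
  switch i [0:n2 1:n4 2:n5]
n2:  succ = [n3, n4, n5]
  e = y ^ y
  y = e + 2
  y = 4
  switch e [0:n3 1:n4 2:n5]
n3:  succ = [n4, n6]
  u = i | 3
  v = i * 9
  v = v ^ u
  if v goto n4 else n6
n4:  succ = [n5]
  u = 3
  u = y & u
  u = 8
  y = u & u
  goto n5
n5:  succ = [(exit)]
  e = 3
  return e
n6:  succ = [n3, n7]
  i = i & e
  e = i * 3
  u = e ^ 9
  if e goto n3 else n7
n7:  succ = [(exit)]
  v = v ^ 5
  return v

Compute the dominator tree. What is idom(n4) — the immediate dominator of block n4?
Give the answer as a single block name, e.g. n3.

Answer: n0

Analysis:
idom tree: n1←n0 n2←n1 n3←n0 n4←n0 n5←n0 n6←n3 n7←n6
Join-block Dom:
  n3: preds {n0,n2,n6}: {n0} ∩ {n0,n1,n2} ∩ {n0,n3,n6} = {n0}; idom=n0
  n4: preds {n1,n2,n3}: {n0,n1} ∩ {n0,n1,n2} ∩ {n0,n3} = {n0}; idom=n0
  n5: preds {n1,n2,n4}: {n0,n1} ∩ {n0,n1,n2} ∩ {n0,n4} = {n0}; idom=n0

idom(n4) = n0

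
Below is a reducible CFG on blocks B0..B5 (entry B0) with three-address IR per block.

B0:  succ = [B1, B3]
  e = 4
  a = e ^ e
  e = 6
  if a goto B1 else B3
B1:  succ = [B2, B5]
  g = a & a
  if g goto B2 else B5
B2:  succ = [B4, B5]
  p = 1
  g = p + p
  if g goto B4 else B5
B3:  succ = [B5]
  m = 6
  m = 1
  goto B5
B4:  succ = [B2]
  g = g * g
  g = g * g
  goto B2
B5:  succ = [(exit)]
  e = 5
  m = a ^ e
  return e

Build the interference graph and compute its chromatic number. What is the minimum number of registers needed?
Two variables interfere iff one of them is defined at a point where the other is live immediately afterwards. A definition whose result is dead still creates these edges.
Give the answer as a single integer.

Block summaries:
  B0: {a,e} / ∅
  B1: {g} / {a}
  B2: {g,p} / ∅
  B3: {m} / ∅
  B4: {g} / {g}
  B5: {e,m} / {a}

Live sets:
  B0: in=∅ out={a}
  B1: in={a} out={a}
  B2: in={a} out={a,g}
  B3: in={a} out={a}
  B4: in={a,g} out={a}
  B5: in={a} out=∅

Interfere edges:
  a↔{e,g,m,p}
  e↔{a,m}
  g↔{a}
  m↔{a,e}
  p↔{a}

Colouring:
  lower bound: {a,e,m} mutually conflict ⇒ χ ≥ 3
  assign a→R0 e→R1 g→R1 m→R2 p→R1 — no edge inside a register ⇒ χ ≤ 3
  χ = 3

Answer: 3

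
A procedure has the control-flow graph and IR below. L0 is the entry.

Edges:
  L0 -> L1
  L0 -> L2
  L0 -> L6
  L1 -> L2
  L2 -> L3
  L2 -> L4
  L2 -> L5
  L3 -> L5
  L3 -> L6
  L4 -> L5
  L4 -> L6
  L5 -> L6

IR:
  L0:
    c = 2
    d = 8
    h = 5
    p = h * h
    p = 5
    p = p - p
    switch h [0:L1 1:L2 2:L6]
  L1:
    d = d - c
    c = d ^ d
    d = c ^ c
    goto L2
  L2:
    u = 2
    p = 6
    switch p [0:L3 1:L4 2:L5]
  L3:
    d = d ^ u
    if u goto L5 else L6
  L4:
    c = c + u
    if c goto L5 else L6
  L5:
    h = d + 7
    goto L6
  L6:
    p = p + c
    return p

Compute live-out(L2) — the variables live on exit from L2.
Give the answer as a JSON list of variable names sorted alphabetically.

def/use:
  L0: {c,d,h,p} / ∅
  L1: {c,d} / {c,d}
  L2: {p,u} / ∅
  L3: {d} / {d,u}
  L4: {c} / {c,u}
  L5: {h} / {d}
  L6: {p} / {c,p}

Liveness:
  live L0: ∅→{c,d,p}
  live L1: {c,d}→{c,d}
  live L2: {c,d}→{c,d,p,u}
  live L3: {c,d,p,u}→{c,d,p}
  live L4: {c,d,p,u}→{c,d,p}
  live L5: {c,d,p}→{c,p}
  live L6: {c,p}→∅

live-out(L2) = ["c", "d", "p", "u"]

Answer: ["c", "d", "p", "u"]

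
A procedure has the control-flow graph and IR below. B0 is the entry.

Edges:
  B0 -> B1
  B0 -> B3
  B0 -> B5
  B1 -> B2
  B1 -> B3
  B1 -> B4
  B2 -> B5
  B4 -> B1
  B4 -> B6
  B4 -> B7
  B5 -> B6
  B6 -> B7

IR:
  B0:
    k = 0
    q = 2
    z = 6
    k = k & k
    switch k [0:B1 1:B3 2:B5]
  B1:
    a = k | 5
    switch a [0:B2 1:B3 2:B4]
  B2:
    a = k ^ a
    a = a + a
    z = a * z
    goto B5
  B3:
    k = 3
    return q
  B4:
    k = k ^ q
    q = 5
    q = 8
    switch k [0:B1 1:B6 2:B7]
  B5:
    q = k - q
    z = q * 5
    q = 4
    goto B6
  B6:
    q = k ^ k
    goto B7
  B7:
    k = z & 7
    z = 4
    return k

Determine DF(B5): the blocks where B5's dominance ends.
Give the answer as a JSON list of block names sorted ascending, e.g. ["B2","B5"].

Answer: ["B6"]

Analysis:
idom tree: B1←B0 B2←B1 B3←B0 B4←B1 B5←B0 B6←B0 B7←B0
Join-block Dom:
  B1: preds {B0,B4}: {B0} ∩ {B0,B1,B4} = {B0}; idom=B0
  B3: preds {B0,B1}: {B0} ∩ {B0,B1} = {B0}; idom=B0
  B5: preds {B0,B2}: {B0} ∩ {B0,B1,B2} = {B0}; idom=B0
  B6: preds {B4,B5}: {B0,B1,B4} ∩ {B0,B5} = {B0}; idom=B0
  B7: preds {B4,B6}: {B0,B1,B4} ∩ {B0,B6} = {B0}; idom=B0

DF derivation:
  join B1 pred B0: · stop@B0
  join B1 pred B4: B4→B1 stop@B0
  join B3 pred B0: · stop@B0
  join B3 pred B1: B1 stop@B0
  join B5 pred B0: · stop@B0
  join B5 pred B2: B2→B1 stop@B0
  join B6 pred B4: B4→B1 stop@B0
  join B6 pred B5: B5 stop@B0
  join B7 pred B4: B4→B1 stop@B0
  join B7 pred B6: B6 stop@B0
  B0: DF=∅
  B1: DF={B1,B3,B5,B6,B7}
  B2: DF={B5}
  B3: DF=∅
  B4: DF={B1,B6,B7}
  B5: DF={B6}
  B6: DF={B7}
  B7: DF=∅

DF(B5) = ["B6"]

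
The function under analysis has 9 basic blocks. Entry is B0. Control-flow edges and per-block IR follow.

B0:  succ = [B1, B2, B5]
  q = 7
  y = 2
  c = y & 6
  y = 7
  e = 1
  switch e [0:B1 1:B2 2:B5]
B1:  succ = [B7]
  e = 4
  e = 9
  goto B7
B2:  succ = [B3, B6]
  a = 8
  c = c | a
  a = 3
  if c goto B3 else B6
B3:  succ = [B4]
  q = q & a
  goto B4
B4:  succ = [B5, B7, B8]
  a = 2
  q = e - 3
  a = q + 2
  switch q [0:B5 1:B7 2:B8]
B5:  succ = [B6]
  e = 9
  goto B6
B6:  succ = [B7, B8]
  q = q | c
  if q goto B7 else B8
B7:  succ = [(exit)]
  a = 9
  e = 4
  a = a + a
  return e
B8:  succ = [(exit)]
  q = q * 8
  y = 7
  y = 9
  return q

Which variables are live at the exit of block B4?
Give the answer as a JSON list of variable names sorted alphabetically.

Answer: ["c", "q"]

Analysis:
Block summaries:
  B0: {c,e,q,y} / ∅
  B1: {e} / ∅
  B2: {a,c} / {c}
  B3: {q} / {a,q}
  B4: {a,q} / {e}
  B5: {e} / ∅
  B6: {q} / {c,q}
  B7: {a,e} / ∅
  B8: {q,y} / {q}

Backward fixpoint:
  B0 li=∅ lo={c,e,q}
  B1 li=∅ lo=∅
  B2 li={c,e,q} lo={a,c,e,q}
  B3 li={a,c,e,q} lo={c,e}
  B4 li={c,e} lo={c,q}
  B5 li={c,q} lo={c,q}
  B6 li={c,q} lo={q}
  B7 li=∅ lo=∅
  B8 li={q} lo=∅

live-out(B4) = ["c", "q"]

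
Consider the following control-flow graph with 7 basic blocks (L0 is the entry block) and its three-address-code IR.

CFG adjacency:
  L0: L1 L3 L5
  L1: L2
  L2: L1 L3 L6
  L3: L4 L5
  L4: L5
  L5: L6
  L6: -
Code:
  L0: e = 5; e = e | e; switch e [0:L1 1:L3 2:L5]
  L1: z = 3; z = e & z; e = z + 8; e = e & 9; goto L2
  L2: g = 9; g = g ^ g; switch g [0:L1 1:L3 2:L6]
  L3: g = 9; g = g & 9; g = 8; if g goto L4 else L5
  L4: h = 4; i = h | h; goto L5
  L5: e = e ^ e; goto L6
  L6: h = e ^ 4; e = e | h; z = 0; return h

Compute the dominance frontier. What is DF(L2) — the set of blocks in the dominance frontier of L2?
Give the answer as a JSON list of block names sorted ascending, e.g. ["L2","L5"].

idom tree: L1←L0 L2←L1 L3←L0 L4←L3 L5←L0 L6←L0
Join-block Dom:
  L1: preds {L0,L2}: {L0} ∩ {L0,L1,L2} = {L0}; idom=L0
  L3: preds {L0,L2}: {L0} ∩ {L0,L1,L2} = {L0}; idom=L0
  L5: preds {L0,L3,L4}: {L0} ∩ {L0,L3} ∩ {L0,L3,L4} = {L0}; idom=L0
  L6: preds {L2,L5}: {L0,L1,L2} ∩ {L0,L5} = {L0}; idom=L0

Frontier:
  join L1 pred L0: · stop@L0
  join L1 pred L2: L2→L1 stop@L0
  join L3 pred L0: · stop@L0
  join L3 pred L2: L2→L1 stop@L0
  join L5 pred L0: · stop@L0
  join L5 pred L3: L3 stop@L0
  join L5 pred L4: L4→L3 stop@L0
  join L6 pred L2: L2→L1 stop@L0
  join L6 pred L5: L5 stop@L0
  L0 → ∅
  L1 → {L1,L3,L6}
  L2 → {L1,L3,L6}
  L3 → {L5}
  L4 → {L5}
  L5 → {L6}
  L6 → ∅

DF(L2) = ["L1", "L3", "L6"]

Answer: ["L1", "L3", "L6"]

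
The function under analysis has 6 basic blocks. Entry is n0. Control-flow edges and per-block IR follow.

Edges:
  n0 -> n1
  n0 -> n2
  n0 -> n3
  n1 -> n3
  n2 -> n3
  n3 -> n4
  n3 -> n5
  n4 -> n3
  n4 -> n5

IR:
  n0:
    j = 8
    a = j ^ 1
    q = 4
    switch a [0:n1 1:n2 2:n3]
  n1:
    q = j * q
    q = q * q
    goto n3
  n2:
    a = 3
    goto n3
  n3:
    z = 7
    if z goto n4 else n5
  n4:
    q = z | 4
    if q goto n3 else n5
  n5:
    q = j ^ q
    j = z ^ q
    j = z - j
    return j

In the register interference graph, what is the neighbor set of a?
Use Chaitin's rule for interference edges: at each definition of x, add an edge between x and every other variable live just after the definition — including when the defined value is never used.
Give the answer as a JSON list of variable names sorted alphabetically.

Answer: ["j", "q"]

Analysis:
Block summaries:
  n0: def={a,j,q} ue=∅
  n1: def={q} ue={j,q}
  n2: def={a} ue=∅
  n3: def={z} ue=∅
  n4: def={q} ue={z}
  n5: def={j,q} ue={j,q,z}

Backward fixpoint:
  live n0: ∅→{j,q}
  live n1: {j,q}→{j,q}
  live n2: {j,q}→{j,q}
  live n3: {j,q}→{j,q,z}
  live n4: {j,z}→{j,q,z}
  live n5: {j,q,z}→∅

Interference:
  a: {j,q}
  j: {a,q,z}
  q: {a,j,z}
  z: {j,q}

N(a) = ["j", "q"]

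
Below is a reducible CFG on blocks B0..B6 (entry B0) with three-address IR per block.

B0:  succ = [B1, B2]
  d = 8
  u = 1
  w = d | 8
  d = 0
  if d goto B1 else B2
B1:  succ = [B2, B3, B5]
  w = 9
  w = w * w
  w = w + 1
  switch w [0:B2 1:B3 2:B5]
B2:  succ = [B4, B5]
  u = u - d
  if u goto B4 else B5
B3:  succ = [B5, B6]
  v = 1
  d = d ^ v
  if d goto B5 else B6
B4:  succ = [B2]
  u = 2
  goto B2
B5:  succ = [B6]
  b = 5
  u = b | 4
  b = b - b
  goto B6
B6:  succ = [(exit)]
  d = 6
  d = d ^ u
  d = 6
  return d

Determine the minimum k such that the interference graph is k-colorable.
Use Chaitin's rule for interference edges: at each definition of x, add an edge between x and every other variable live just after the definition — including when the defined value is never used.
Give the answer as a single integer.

Per-block:
  B0: {d,u,w} / ∅
  B1: {w} / ∅
  B2: {u} / {d,u}
  B3: {d,v} / {d}
  B4: {u} / ∅
  B5: {b,u} / ∅
  B6: {d} / {u}

Live sets:
  live B0: ∅→{d,u}
  live B1: {d,u}→{d,u}
  live B2: {d,u}→{d}
  live B3: {d,u}→{u}
  live B4: {d}→{d,u}
  live B5: ∅→{u}
  live B6: {u}→∅

Conflict graph:
  b — {u}
  d — {u,v,w}
  u — {b,d,v,w}
  v — {d,u}
  w — {d,u}

Registers:
  lower bound: {d,u,v} mutually conflict ⇒ χ ≥ 3
  3-colouring: r0={u}  r1={b,d}  r2={v,w}
  χ = 3

Answer: 3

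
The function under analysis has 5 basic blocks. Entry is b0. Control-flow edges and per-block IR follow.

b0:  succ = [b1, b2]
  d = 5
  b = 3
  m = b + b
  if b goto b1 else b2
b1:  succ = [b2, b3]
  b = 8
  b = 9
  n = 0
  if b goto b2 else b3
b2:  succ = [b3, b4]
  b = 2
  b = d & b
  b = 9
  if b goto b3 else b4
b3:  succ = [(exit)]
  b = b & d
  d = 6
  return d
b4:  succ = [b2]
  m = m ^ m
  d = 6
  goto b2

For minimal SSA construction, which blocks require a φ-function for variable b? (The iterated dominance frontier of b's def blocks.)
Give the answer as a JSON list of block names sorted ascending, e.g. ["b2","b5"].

idom tree: b1←b0 b2←b0 b3←b0 b4←b2
Join-block Dom:
  b2: preds {b0,b1,b4}: {b0} ∩ {b0,b1} ∩ {b0,b2,b4} = {b0}; idom=b0
  b3: preds {b1,b2}: {b0,b1} ∩ {b0,b2} = {b0}; idom=b0

DF walk-up:
  join b2 pred b0: · stop@b0
  join b2 pred b1: b1 stop@b0
  join b2 pred b4: b4→b2 stop@b0
  join b3 pred b1: b1 stop@b0
  join b3 pred b2: b2 stop@b0
  DF(b0)=∅
  DF(b1)={b2,b3}
  DF(b2)={b2,b3}
  DF(b3)=∅
  DF(b4)={b2}

φ for b: defs {b0,b1,b2,b3}
  DF⁺ = {b2,b3}

Answer: ["b2", "b3"]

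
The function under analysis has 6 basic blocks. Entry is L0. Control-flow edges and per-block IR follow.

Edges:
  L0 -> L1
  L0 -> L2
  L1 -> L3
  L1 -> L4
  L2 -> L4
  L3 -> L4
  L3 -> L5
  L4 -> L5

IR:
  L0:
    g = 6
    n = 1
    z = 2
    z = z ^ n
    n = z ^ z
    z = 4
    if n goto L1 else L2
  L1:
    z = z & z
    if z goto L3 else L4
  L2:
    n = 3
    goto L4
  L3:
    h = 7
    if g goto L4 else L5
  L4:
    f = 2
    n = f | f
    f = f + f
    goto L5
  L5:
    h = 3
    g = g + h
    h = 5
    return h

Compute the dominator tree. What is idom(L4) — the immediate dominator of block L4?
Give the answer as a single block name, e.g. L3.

Answer: L0

Analysis:
idom tree: L1←L0 L2←L0 L3←L1 L4←L0 L5←L0
Dom at joins:
  L4: preds {L1,L2,L3}: {L0,L1} ∩ {L0,L2} ∩ {L0,L1,L3} = {L0}; idom=L0
  L5: preds {L3,L4}: {L0,L1,L3} ∩ {L0,L4} = {L0}; idom=L0

idom(L4) = L0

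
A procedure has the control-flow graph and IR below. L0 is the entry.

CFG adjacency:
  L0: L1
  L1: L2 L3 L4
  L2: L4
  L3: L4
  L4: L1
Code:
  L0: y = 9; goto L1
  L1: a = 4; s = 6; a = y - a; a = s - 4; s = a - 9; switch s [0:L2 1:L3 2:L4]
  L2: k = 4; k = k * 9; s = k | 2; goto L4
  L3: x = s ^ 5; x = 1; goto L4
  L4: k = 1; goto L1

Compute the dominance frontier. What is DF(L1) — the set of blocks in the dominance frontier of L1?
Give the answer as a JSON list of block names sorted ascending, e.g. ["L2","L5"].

Answer: ["L1"]

Derivation:
idom tree: L1←L0 L2←L1 L3←L1 L4←L1
Dom at joins:
  L1: preds {L0,L4}: {L0} ∩ {L0,L1,L4} = {L0}; idom=L0
  L4: preds {L1,L2,L3}: {L0,L1} ∩ {L0,L1,L2} ∩ {L0,L1,L3} = {L0,L1}; idom=L1

Frontier:
  L1←L0: walk · to L0
  L1←L4: walk L4→L1 to L0
  L4←L1: walk · to L1
  L4←L2: walk L2 to L1
  L4←L3: walk L3 to L1
  DF(L0)=∅
  DF(L1)={L1}
  DF(L2)={L4}
  DF(L3)={L4}
  DF(L4)={L1}

DF(L1) = ["L1"]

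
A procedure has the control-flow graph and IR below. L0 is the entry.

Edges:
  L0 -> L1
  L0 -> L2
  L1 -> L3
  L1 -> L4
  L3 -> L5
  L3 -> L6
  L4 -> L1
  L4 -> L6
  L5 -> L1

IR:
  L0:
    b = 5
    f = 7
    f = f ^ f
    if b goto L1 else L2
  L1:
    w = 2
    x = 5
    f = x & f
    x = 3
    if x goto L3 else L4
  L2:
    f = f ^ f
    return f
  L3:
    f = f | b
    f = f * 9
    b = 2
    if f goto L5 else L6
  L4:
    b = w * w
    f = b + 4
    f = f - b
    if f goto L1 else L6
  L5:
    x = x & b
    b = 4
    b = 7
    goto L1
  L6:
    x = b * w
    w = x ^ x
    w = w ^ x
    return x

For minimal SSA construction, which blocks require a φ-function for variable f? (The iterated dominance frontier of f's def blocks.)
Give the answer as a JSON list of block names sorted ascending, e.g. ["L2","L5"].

idom tree: L1←L0 L2←L0 L3←L1 L4←L1 L5←L3 L6←L1
Dom∩ at merges:
  L1: preds {L0,L4,L5}: {L0} ∩ {L0,L1,L4} ∩ {L0,L1,L3,L5} = {L0}; idom=L0
  L6: preds {L3,L4}: {L0,L1,L3} ∩ {L0,L1,L4} = {L0,L1}; idom=L1

DF walk-up:
  L1←L0: walk · to L0
  L1←L4: walk L4→L1 to L0
  L1←L5: walk L5→L3→L1 to L0
  L6←L3: walk L3 to L1
  L6←L4: walk L4 to L1
  L0: DF=∅
  L1: DF={L1}
  L2: DF=∅
  L3: DF={L1,L6}
  L4: DF={L1,L6}
  L5: DF={L1}
  L6: DF=∅

φ for f: defs {L0,L1,L2,L3,L4}
  DF⁺ = {L1,L6}

Answer: ["L1", "L6"]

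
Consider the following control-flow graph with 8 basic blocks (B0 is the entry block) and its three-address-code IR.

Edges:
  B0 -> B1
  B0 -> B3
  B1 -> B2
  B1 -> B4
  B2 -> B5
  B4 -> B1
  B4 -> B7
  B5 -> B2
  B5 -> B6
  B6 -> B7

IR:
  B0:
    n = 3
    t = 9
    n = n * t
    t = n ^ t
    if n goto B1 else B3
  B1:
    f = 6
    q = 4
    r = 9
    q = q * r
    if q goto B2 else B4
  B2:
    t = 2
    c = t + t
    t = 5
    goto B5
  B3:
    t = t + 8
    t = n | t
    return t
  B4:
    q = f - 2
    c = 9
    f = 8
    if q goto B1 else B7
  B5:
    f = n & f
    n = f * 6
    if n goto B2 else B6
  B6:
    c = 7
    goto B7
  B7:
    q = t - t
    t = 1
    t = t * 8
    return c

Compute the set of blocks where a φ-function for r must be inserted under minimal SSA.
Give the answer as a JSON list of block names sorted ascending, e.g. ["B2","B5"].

Answer: ["B1"]

Working:
idom tree: B1←B0 B2←B1 B3←B0 B4←B1 B5←B2 B6←B5 B7←B1
Join-block Dom:
  B1: preds {B0,B4}: {B0} ∩ {B0,B1,B4} = {B0}; idom=B0
  B2: preds {B1,B5}: {B0,B1} ∩ {B0,B1,B2,B5} = {B0,B1}; idom=B1
  B7: preds {B4,B6}: {B0,B1,B4} ∩ {B0,B1,B2,B5,B6} = {B0,B1}; idom=B1

Frontier:
  B1←B0: walk · to B0
  B1←B4: walk B4→B1 to B0
  B2←B1: walk · to B1
  B2←B5: walk B5→B2 to B1
  B7←B4: walk B4 to B1
  B7←B6: walk B6→B5→B2 to B1
  DF(B0)=∅
  DF(B1)={B1}
  DF(B2)={B2,B7}
  DF(B3)=∅
  DF(B4)={B1,B7}
  DF(B5)={B2,B7}
  DF(B6)={B7}
  DF(B7)=∅

φ for r: defs {B1}
  DF⁺ = {B1}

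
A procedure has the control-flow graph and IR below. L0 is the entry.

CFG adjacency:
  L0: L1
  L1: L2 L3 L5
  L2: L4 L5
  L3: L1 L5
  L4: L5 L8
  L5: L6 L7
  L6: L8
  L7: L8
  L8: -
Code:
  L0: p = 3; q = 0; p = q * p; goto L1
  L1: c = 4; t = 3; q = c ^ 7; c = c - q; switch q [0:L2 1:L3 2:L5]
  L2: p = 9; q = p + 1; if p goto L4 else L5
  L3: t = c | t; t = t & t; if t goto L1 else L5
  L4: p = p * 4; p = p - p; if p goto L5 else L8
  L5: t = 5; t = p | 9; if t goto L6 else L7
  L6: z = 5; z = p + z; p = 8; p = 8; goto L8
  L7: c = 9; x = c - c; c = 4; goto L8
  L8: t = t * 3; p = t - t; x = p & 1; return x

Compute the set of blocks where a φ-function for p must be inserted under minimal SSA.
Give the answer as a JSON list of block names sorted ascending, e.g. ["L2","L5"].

Answer: ["L5", "L8"]

Working:
idom tree: L1←L0 L2←L1 L3←L1 L4←L2 L5←L1 L6←L5 L7←L5 L8←L1
Join-block Dom:
  L1: preds {L0,L3}: {L0} ∩ {L0,L1,L3} = {L0}; idom=L0
  L5: preds {L1,L2,L3,L4}: {L0,L1} ∩ {L0,L1,L2} ∩ {L0,L1,L3} ∩ {L0,L1,L2,L4} = {L0,L1}; idom=L1
  L8: preds {L4,L6,L7}: {L0,L1,L2,L4} ∩ {L0,L1,L5,L6} ∩ {L0,L1,L5,L7} = {L0,L1}; idom=L1

Frontier:
  join L1 pred L0: · stop@L0
  join L1 pred L3: L3→L1 stop@L0
  join L5 pred L1: · stop@L1
  join L5 pred L2: L2 stop@L1
  join L5 pred L3: L3 stop@L1
  join L5 pred L4: L4→L2 stop@L1
  join L8 pred L4: L4→L2 stop@L1
  join L8 pred L6: L6→L5 stop@L1
  join L8 pred L7: L7→L5 stop@L1
  L0: DF=∅
  L1: DF={L1}
  L2: DF={L5,L8}
  L3: DF={L1,L5}
  L4: DF={L5,L8}
  L5: DF={L8}
  L6: DF={L8}
  L7: DF={L8}
  L8: DF=∅

φ for p: defs {L0,L2,L4,L6,L8}
  DF⁺ = {L5,L8}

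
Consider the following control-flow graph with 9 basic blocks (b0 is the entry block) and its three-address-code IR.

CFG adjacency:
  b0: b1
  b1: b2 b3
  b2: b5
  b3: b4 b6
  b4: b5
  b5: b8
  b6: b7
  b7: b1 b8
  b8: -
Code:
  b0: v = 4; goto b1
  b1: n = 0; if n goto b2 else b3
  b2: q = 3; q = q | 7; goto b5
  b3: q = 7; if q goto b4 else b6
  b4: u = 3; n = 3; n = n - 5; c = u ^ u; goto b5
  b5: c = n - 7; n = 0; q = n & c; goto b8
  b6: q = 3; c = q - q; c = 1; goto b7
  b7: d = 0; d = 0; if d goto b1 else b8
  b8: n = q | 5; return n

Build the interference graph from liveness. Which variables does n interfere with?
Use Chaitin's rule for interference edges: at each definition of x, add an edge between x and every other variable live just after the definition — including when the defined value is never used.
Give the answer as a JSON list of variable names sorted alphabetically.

Per-block:
  b0: def={v} ue=∅
  b1: def={n} ue=∅
  b2: def={q} ue=∅
  b3: def={q} ue=∅
  b4: def={c,n,u} ue=∅
  b5: def={c,n,q} ue={n}
  b6: def={c,q} ue=∅
  b7: def={d} ue=∅
  b8: def={n} ue={q}

Backward fixpoint:
  b0 li=∅ lo=∅
  b1 li=∅ lo={n}
  b2 li={n} lo={n}
  b3 li=∅ lo=∅
  b4 li=∅ lo={n}
  b5 li={n} lo={q}
  b6 li=∅ lo={q}
  b7 li={q} lo={q}
  b8 li={q} lo=∅

Interference:
  c — {n,q}
  d — {q}
  n — {c,q,u}
  q — {c,d,n}
  u — {n}
  v — ∅

N(n) = ["c", "q", "u"]

Answer: ["c", "q", "u"]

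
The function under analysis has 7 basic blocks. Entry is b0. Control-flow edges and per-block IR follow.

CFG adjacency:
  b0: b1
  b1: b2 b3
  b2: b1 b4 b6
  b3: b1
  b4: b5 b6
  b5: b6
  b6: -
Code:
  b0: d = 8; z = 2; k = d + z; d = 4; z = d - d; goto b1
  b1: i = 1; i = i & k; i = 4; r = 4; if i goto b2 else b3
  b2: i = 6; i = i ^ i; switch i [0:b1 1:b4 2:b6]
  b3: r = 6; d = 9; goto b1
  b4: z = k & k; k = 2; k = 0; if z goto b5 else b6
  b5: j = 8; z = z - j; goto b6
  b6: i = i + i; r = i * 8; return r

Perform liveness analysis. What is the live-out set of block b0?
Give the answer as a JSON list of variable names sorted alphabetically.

Answer: ["k"]

Analysis:
def/use:
  b0: {d,k,z} / ∅
  b1: {i,r} / {k}
  b2: {i} / ∅
  b3: {d,r} / ∅
  b4: {k,z} / {k}
  b5: {j,z} / {z}
  b6: {i,r} / {i}

Backward fixpoint:
  live b0: ∅→{k}
  live b1: {k}→{k}
  live b2: {k}→{i,k}
  live b3: {k}→{k}
  live b4: {i,k}→{i,z}
  live b5: {i,z}→{i}
  live b6: {i}→∅

live-out(b0) = ["k"]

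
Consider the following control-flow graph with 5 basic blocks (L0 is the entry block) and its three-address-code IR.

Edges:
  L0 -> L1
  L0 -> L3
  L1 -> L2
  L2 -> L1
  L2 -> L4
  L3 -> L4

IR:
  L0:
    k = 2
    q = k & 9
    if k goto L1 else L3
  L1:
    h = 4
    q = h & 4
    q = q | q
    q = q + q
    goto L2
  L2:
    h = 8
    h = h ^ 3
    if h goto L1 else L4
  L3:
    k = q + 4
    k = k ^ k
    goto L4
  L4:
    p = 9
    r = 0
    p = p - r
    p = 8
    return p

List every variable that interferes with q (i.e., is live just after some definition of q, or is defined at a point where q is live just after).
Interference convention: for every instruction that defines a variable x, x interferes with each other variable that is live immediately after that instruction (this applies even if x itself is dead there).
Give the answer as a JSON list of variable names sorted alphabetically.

def/use:
  L0: def={k,q} ue=∅
  L1: def={h,q} ue=∅
  L2: def={h} ue=∅
  L3: def={k} ue={q}
  L4: def={p,r} ue=∅

Live sets:
  L0 li=∅ lo={q}
  L1 li=∅ lo=∅
  L2 li=∅ lo=∅
  L3 li={q} lo=∅
  L4 li=∅ lo=∅

Conflict graph:
  h↔∅
  k↔{q}
  p↔{r}
  q↔{k}
  r↔{p}

N(q) = ["k"]

Answer: ["k"]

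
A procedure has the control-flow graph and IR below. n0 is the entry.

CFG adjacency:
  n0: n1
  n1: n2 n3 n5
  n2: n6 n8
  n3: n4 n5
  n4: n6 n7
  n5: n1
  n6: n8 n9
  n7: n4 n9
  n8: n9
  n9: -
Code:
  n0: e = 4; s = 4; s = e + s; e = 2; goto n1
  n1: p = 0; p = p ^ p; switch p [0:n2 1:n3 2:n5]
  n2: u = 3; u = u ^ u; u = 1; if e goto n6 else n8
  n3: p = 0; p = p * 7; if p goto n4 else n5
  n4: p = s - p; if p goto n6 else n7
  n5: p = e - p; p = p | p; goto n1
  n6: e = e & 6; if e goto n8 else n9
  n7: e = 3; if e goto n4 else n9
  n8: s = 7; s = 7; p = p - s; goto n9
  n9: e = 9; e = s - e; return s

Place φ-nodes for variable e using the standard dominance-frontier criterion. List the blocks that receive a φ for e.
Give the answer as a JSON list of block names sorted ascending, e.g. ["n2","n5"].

Answer: ["n4", "n6", "n8", "n9"]

Analysis:
idom tree: n1←n0 n2←n1 n3←n1 n4←n3 n5←n1 n6←n1 n7←n4 n8←n1 n9←n1
Join-block Dom:
  n1: preds {n0,n5}: {n0} ∩ {n0,n1,n5} = {n0}; idom=n0
  n4: preds {n3,n7}: {n0,n1,n3} ∩ {n0,n1,n3,n4,n7} = {n0,n1,n3}; idom=n3
  n5: preds {n1,n3}: {n0,n1} ∩ {n0,n1,n3} = {n0,n1}; idom=n1
  n6: preds {n2,n4}: {n0,n1,n2} ∩ {n0,n1,n3,n4} = {n0,n1}; idom=n1
  n8: preds {n2,n6}: {n0,n1,n2} ∩ {n0,n1,n6} = {n0,n1}; idom=n1
  n9: preds {n6,n7,n8}: {n0,n1,n6} ∩ {n0,n1,n3,n4,n7} ∩ {n0,n1,n8} = {n0,n1}; idom=n1

Frontier:
  n1←n0: walk · to n0
  n1←n5: walk n5→n1 to n0
  n4←n3: walk · to n3
  n4←n7: walk n7→n4 to n3
  n5←n1: walk · to n1
  n5←n3: walk n3 to n1
  n6←n2: walk n2 to n1
  n6←n4: walk n4→n3 to n1
  n8←n2: walk n2 to n1
  n8←n6: walk n6 to n1
  n9←n6: walk n6 to n1
  n9←n7: walk n7→n4→n3 to n1
  n9←n8: walk n8 to n1
  n0: DF=∅
  n1: DF={n1}
  n2: DF={n6,n8}
  n3: DF={n5,n6,n9}
  n4: DF={n4,n6,n9}
  n5: DF={n1}
  n6: DF={n8,n9}
  n7: DF={n4,n9}
  n8: DF={n9}
  n9: DF=∅

φ for e: defs {n0,n6,n7,n9}
  DF⁺ = {n4,n6,n8,n9}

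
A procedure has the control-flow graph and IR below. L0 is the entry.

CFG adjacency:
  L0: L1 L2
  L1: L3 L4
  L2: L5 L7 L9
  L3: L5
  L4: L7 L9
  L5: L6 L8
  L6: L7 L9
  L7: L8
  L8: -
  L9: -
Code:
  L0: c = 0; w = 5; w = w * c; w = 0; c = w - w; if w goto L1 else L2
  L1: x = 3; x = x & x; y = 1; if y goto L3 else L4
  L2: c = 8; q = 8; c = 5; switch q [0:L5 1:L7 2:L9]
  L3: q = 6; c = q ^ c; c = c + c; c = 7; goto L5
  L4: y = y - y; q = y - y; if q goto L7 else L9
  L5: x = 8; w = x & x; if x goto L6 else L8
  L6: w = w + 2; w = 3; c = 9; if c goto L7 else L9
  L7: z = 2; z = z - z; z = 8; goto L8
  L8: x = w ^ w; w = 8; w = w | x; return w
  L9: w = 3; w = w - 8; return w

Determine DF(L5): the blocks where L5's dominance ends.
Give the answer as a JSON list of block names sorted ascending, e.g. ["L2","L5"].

Answer: ["L7", "L8", "L9"]

Working:
idom tree: L1←L0 L2←L0 L3←L1 L4←L1 L5←L0 L6←L5 L7←L0 L8←L0 L9←L0
Join-block Dom:
  L5: preds {L2,L3}: {L0,L2} ∩ {L0,L1,L3} = {L0}; idom=L0
  L7: preds {L2,L4,L6}: {L0,L2} ∩ {L0,L1,L4} ∩ {L0,L5,L6} = {L0}; idom=L0
  L8: preds {L5,L7}: {L0,L5} ∩ {L0,L7} = {L0}; idom=L0
  L9: preds {L2,L4,L6}: {L0,L2} ∩ {L0,L1,L4} ∩ {L0,L5,L6} = {L0}; idom=L0

DF walk-up:
  L5←L2: walk L2 to L0
  L5←L3: walk L3→L1 to L0
  L7←L2: walk L2 to L0
  L7←L4: walk L4→L1 to L0
  L7←L6: walk L6→L5 to L0
  L8←L5: walk L5 to L0
  L8←L7: walk L7 to L0
  L9←L2: walk L2 to L0
  L9←L4: walk L4→L1 to L0
  L9←L6: walk L6→L5 to L0
  L0 → ∅
  L1 → {L5,L7,L9}
  L2 → {L5,L7,L9}
  L3 → {L5}
  L4 → {L7,L9}
  L5 → {L7,L8,L9}
  L6 → {L7,L9}
  L7 → {L8}
  L8 → ∅
  L9 → ∅

DF(L5) = ["L7", "L8", "L9"]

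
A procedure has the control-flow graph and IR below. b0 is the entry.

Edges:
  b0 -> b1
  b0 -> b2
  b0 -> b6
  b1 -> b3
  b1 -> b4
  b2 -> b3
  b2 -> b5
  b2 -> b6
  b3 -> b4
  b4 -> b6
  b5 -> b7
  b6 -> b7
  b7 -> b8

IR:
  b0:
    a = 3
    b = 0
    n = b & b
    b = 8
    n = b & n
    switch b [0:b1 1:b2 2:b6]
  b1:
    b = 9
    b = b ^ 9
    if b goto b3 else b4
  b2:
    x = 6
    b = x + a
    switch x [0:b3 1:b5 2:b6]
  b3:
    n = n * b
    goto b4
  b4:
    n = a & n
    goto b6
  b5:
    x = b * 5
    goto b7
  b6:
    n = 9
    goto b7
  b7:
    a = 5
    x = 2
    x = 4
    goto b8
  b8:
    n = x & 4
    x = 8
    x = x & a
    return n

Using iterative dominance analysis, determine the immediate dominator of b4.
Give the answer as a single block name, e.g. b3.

idom tree: b1←b0 b2←b0 b3←b0 b4←b0 b5←b2 b6←b0 b7←b0 b8←b7
Join-block Dom:
  b3: preds {b1,b2}: {b0,b1} ∩ {b0,b2} = {b0}; idom=b0
  b4: preds {b1,b3}: {b0,b1} ∩ {b0,b3} = {b0}; idom=b0
  b6: preds {b0,b2,b4}: {b0} ∩ {b0,b2} ∩ {b0,b4} = {b0}; idom=b0
  b7: preds {b5,b6}: {b0,b2,b5} ∩ {b0,b6} = {b0}; idom=b0

idom(b4) = b0

Answer: b0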